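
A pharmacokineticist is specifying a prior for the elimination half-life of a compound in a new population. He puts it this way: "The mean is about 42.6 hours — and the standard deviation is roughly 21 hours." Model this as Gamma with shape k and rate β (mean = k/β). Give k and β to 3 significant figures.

k ≈ 4.12, β ≈ 0.0966

For Gamma(k, rate β): mean = k/β, variance = k/β², so CV = 1/√k.
CV = SD/mean = 21/42.6 = 0.493, hence k = 1/CV² = 4.12.
Then β = k/mean = 4.12/42.6 = 0.0966.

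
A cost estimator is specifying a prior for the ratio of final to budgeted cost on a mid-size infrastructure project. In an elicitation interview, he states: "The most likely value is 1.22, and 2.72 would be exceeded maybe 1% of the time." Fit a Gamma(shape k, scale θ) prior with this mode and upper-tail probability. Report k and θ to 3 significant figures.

Gamma(k,θ) with k>1 has mode (k−1)θ, so θ = 1.22/(k−1).
Need P(X < 2.72) = 0.99 with θ tied to k this way. Start at k = 2, θ = 1.22: P(X<2.72) ≈ 0.653.
Too low — raise k to concentrate. Iterating converges to k ≈ 8.48.
Then θ = 1.22/(8.48−1) ≈ 0.163.

k ≈ 8.48, θ ≈ 0.163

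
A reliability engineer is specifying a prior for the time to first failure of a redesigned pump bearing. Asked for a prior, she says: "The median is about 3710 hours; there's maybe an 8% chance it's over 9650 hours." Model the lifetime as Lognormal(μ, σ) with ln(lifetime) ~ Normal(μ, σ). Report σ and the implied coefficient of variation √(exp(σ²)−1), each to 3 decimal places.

If T ~ Lognormal(μ,σ) then ln T ~ Normal(μ,σ), so the p-quantile of ln T is μ + z_p·σ.
ln(3710) = 8.219 and ln(9650) = 9.175; z_{0.5} = 0, z_{0.92} = 1.405.
σ = (9.175 − 8.219)/(1.405 − (0)) = 0.680.
μ = 8.219 − (0)·0.680 = 8.219.
CV = √(exp(σ²)−1) = √(exp(0.4629)−1) = 0.767.

σ ≈ 0.680, CV ≈ 0.767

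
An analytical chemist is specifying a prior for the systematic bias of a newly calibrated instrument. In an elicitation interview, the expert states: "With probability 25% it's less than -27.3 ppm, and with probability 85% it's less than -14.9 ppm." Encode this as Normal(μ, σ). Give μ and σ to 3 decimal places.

μ = -22.412, σ = 7.248

For Normal(μ,σ), the p-quantile is μ + z_p·σ. Here z_{0.25} = -0.6745, z_{0.85} = 1.036.
So -27.3 = μ − 0.6745σ and -14.9 = μ + 1.036σ.
Subtracting: σ = (-14.9 − -27.3)/(1.036 − (-0.6745)) = 7.248.
Then μ = -27.3 − (-0.6745)·7.248 = -22.412.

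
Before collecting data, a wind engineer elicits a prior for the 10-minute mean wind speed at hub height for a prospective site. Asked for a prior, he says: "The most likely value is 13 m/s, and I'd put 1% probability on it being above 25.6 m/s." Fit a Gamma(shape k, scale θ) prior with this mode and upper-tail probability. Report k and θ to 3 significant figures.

Gamma(k,θ) with k>1 has mode (k−1)θ, so θ = 13/(k−1).
Need P(X < 25.6) = 0.99 with θ tied to k this way. Start at k = 2, θ = 13: P(X<25.6) ≈ 0.586.
Too low — raise k to concentrate. Iterating converges to k ≈ 11.7.
Then θ = 13/(11.7−1) ≈ 1.21.

k ≈ 11.7, θ ≈ 1.21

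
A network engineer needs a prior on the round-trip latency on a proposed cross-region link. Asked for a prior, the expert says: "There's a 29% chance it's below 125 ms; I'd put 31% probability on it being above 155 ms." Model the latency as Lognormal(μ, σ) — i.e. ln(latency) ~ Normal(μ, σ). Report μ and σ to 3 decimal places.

If T ~ Lognormal(μ,σ) then ln T ~ Normal(μ,σ), so the p-quantile of ln T is μ + z_p·σ.
ln(125) = 4.828 and ln(155) = 5.043; z_{0.29} = -0.5534, z_{0.69} = 0.4959.
σ = (5.043 − 4.828)/(0.4959 − (-0.5534)) = 0.205.
μ = 4.828 − (-0.5534)·0.205 = 4.942.

μ ≈ 4.942, σ ≈ 0.205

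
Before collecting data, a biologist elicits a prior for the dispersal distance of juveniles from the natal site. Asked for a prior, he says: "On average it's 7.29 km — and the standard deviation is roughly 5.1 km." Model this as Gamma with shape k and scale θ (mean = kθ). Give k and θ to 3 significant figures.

For Gamma(k, scale θ): mean = kθ, variance = kθ², so CV = 1/√k.
CV = SD/mean = 5.1/7.29 = 0.6996, hence k = 1/CV² = 2.04.
Then θ = mean/k = 7.29/2.04 = 3.57.

k ≈ 2.04, θ ≈ 3.57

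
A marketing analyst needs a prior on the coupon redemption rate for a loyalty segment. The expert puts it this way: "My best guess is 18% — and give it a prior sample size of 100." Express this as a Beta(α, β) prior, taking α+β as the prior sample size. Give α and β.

Under the effective-sample-size interpretation, Beta(α, β) has prior mean α/(α+β) and prior sample size α+β.
So α+β = 100 and α/(α+β) = 0.18, giving α = 0.18·100 = 18 and β = 100 − 18 = 82.

α = 18, β = 82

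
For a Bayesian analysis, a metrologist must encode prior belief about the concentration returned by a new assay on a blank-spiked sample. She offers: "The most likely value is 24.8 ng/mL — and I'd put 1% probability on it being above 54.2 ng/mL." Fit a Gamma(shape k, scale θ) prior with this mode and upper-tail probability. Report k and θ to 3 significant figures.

Gamma(k,θ) with k>1 has mode (k−1)θ, so θ = 24.8/(k−1).
Need P(X < 54.2) = 0.99 with θ tied to k this way. Start at k = 2, θ = 24.8: P(X<54.2) ≈ 0.642.
Too low — raise k to concentrate. Iterating converges to k ≈ 8.9.
Then θ = 24.8/(8.9−1) ≈ 3.14.

k ≈ 8.9, θ ≈ 3.14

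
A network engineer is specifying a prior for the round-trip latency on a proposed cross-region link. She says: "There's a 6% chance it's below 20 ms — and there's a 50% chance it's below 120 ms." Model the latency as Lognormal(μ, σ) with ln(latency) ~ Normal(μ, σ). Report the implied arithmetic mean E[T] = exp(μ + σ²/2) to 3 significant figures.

If T ~ Lognormal(μ,σ) then ln T ~ Normal(μ,σ), so the p-quantile of ln T is μ + z_p·σ.
ln(20) = 2.996 and ln(120) = 4.787; z_{0.06} = -1.555, z_{0.5} = 0.
σ = (4.787 − 2.996)/(0 − (-1.555)) = 1.152.
μ = 2.996 − (-1.555)·1.152 = 4.787.
E[T] = exp(μ + σ²/2) = exp(4.787 + 0.6640) = 233 ms.

E[T] ≈ 233 ms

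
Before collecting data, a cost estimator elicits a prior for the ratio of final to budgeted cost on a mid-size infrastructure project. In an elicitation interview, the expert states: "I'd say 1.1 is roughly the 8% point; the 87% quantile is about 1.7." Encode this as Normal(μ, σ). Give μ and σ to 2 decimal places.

For Normal(μ,σ), the p-quantile is μ + z_p·σ. Here z_{0.08} = -1.405, z_{0.87} = 1.126.
So 1.1 = μ − 1.405σ and 1.7 = μ + 1.126σ.
Subtracting: σ = (1.7 − 1.1)/(1.126 − (-1.405)) = 0.24.
Then μ = 1.1 − (-1.405)·0.24 = 1.43.

μ = 1.43, σ = 0.24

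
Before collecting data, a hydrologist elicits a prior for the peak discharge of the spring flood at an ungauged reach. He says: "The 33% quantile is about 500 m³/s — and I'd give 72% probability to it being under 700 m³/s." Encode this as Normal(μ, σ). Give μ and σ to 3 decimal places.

μ = 586.025, σ = 195.550

For Normal(μ,σ), the p-quantile is μ + z_p·σ. Here z_{0.33} = -0.4399, z_{0.72} = 0.5828.
So 500 = μ − 0.4399σ and 700 = μ + 0.5828σ.
Subtracting: σ = (700 − 500)/(0.5828 − (-0.4399)) = 195.550.
Then μ = 500 − (-0.4399)·195.550 = 586.025.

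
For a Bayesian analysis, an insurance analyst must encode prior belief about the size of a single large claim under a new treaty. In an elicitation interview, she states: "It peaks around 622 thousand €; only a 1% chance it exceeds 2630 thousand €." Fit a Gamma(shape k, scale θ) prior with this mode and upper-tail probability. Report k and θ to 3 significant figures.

k ≈ 2.98, θ ≈ 314

Gamma(k,θ) with k>1 has mode (k−1)θ, so θ = 622/(k−1).
Need P(X < 2630) = 0.99 with θ tied to k this way. Start at k = 2, θ = 622: P(X<2630) ≈ 0.924.
Too low — raise k to concentrate. Iterating converges to k ≈ 2.98.
Then θ = 622/(2.98−1) ≈ 314.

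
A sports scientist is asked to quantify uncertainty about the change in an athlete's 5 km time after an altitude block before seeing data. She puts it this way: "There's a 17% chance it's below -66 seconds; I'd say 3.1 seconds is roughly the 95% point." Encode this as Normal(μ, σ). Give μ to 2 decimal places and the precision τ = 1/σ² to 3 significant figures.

For Normal(μ,σ), the p-quantile is μ + z_p·σ. Here z_{0.17} = -0.9542, z_{0.95} = 1.645.
So -66 = μ − 0.9542σ and 3.1 = μ + 1.645σ.
Subtracting: σ = (3.1 − -66)/(1.645 − (-0.9542)) = 26.59.
Then μ = -66 − (-0.9542)·26.59 = -40.63.
Precision τ = 1/σ² = 1/26.59² = 0.00141.

μ = -40.63, τ = 0.00141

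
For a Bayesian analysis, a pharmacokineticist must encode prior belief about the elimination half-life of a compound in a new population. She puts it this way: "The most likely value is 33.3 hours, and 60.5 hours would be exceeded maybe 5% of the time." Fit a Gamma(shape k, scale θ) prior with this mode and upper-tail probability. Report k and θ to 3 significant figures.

k ≈ 8.81, θ ≈ 4.26

Gamma(k,θ) with k>1 has mode (k−1)θ, so θ = 33.3/(k−1).
Need P(X < 60.5) = 0.95 with θ tied to k this way. Start at k = 2, θ = 33.3: P(X<60.5) ≈ 0.542.
Too low — raise k to concentrate. Iterating converges to k ≈ 8.81.
Then θ = 33.3/(8.81−1) ≈ 4.26.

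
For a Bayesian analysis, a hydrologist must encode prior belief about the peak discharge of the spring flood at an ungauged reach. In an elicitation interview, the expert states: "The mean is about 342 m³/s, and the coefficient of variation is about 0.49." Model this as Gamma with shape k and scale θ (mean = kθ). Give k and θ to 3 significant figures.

For Gamma(k, scale θ): mean = kθ, variance = kθ², so CV = 1/√k.
CV = 0.49, hence k = 1/CV² = 4.16.
Then θ = mean/k = 342/4.16 = 82.1.

k ≈ 4.16, θ ≈ 82.1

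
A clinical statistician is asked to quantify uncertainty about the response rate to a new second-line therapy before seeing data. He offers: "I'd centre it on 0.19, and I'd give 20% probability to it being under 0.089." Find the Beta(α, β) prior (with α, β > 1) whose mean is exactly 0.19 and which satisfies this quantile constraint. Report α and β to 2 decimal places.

α ≈ 2.07, β ≈ 8.81

With mean 0.19 fixed, write α = 0.19s, β = 0.81s where s = α+β.
Need P(θ < 0.089) = 0.2 under Beta(0.19s, 0.81s). Normal approximation: (q−m)/√(m(1−m)/s) ≈ z_{0.2} = -0.842, so s ≈ 0.19·0.81·(-0.842)²/(0.089−0.19)² = 10.7.
At s = 10.7: P(θ<0.089) ≈ 0.203. Adjusting to match 0.2 gives s ≈ 10.87.
So α = 0.19·10.87 ≈ 2.07, β = 0.81·10.87 ≈ 8.81.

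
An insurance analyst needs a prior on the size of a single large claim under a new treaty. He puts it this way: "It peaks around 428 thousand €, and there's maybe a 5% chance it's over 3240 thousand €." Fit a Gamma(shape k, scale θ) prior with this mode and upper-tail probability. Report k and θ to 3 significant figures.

Gamma(k,θ) with k>1 has mode (k−1)θ, so θ = 428/(k−1).
Need P(X < 3240) = 0.95 with θ tied to k this way. Start at k = 2, θ = 428: P(X<3240) ≈ 0.996.
Too high — lower k to spread out. Iterating converges to k ≈ 1.52.
Then θ = 428/(1.52−1) ≈ 822.

k ≈ 1.52, θ ≈ 822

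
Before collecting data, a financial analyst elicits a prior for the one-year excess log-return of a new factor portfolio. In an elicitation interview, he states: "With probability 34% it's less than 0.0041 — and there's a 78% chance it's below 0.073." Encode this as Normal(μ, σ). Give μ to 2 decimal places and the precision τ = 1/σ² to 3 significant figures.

μ = 0.03, τ = 296

For Normal(μ,σ), the p-quantile is μ + z_p·σ. Here z_{0.34} = -0.4125, z_{0.78} = 0.7722.
So 0.0041 = μ − 0.4125σ and 0.073 = μ + 0.7722σ.
Subtracting: σ = (0.073 − 0.0041)/(0.7722 − (-0.4125)) = 0.06.
Then μ = 0.0041 − (-0.4125)·0.06 = 0.03.
Precision τ = 1/σ² = 1/0.05816² = 296.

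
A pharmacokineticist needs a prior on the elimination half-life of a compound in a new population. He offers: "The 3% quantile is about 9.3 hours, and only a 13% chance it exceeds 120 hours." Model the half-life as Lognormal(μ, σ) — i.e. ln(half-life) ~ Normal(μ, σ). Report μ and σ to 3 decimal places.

μ ≈ 3.830, σ ≈ 0.850

If T ~ Lognormal(μ,σ) then ln T ~ Normal(μ,σ), so the p-quantile of ln T is μ + z_p·σ.
ln(9.3) = 2.23 and ln(120) = 4.787; z_{0.03} = -1.881, z_{0.87} = 1.126.
σ = (4.787 − 2.23)/(1.126 − (-1.881)) = 0.850.
μ = 2.23 − (-1.881)·0.850 = 3.830.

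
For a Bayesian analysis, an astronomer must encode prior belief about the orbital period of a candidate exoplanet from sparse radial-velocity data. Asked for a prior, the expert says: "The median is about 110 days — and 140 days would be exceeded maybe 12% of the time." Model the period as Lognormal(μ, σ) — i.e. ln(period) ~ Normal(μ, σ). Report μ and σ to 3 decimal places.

μ ≈ 4.700, σ ≈ 0.205

If T ~ Lognormal(μ,σ) then ln T ~ Normal(μ,σ), so the p-quantile of ln T is μ + z_p·σ.
ln(110) = 4.7 and ln(140) = 4.942; z_{0.5} = 0, z_{0.88} = 1.175.
σ = (4.942 − 4.7)/(1.175 − (0)) = 0.205.
μ = 4.7 − (0)·0.205 = 4.700.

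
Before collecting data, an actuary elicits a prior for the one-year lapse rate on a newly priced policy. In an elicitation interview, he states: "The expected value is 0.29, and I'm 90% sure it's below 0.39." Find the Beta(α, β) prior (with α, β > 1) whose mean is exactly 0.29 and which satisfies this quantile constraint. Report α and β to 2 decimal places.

α ≈ 10.18, β ≈ 24.92

With mean 0.29 fixed, write α = 0.29s, β = 0.71s where s = α+β.
Need P(θ < 0.39) = 0.9 under Beta(0.29s, 0.71s). Normal approximation: (q−m)/√(m(1−m)/s) ≈ z_{0.9} = 1.28, so s ≈ 0.29·0.71·(1.28)²/(0.39−0.29)² = 33.8.
At s = 33.8: P(θ<0.39) ≈ 0.896. Adjusting to match 0.9 gives s ≈ 35.10.
So α = 0.29·35.10 ≈ 10.18, β = 0.71·35.10 ≈ 24.92.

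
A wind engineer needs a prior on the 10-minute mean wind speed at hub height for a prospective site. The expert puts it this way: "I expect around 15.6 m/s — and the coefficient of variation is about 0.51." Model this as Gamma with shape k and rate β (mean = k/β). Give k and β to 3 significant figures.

For Gamma(k, rate β): mean = k/β, variance = k/β², so CV = 1/√k.
CV = 0.51, hence k = 1/CV² = 3.84.
Then β = k/mean = 3.84/15.6 = 0.246.

k ≈ 3.84, β ≈ 0.246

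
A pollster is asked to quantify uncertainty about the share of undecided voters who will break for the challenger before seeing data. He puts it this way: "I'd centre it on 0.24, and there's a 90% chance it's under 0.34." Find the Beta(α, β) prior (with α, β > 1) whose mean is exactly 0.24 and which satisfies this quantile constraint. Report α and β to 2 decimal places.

With mean 0.24 fixed, write α = 0.24s, β = 0.76s where s = α+β.
Need P(θ < 0.34) = 0.9 under Beta(0.24s, 0.76s). Normal approximation: (q−m)/√(m(1−m)/s) ≈ z_{0.9} = 1.28, so s ≈ 0.24·0.76·(1.28)²/(0.34−0.24)² = 30.0.
At s = 30.0: P(θ<0.34) ≈ 0.895. Adjusting to match 0.9 gives s ≈ 31.51.
So α = 0.24·31.51 ≈ 7.56, β = 0.76·31.51 ≈ 23.95.

α ≈ 7.56, β ≈ 23.95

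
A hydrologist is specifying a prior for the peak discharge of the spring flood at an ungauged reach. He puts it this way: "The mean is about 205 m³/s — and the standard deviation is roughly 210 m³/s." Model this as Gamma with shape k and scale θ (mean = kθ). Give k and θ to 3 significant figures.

k ≈ 0.953, θ ≈ 215

For Gamma(k, scale θ): mean = kθ, variance = kθ², so CV = 1/√k.
CV = SD/mean = 210/205 = 1.024, hence k = 1/CV² = 0.953.
Then θ = mean/k = 205/0.953 = 215.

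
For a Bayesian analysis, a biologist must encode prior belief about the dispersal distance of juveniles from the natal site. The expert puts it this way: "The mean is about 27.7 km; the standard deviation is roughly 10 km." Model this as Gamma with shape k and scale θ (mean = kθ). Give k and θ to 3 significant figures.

k ≈ 7.67, θ ≈ 3.61

For Gamma(k, scale θ): mean = kθ, variance = kθ², so CV = 1/√k.
CV = SD/mean = 10/27.7 = 0.361, hence k = 1/CV² = 7.67.
Then θ = mean/k = 27.7/7.67 = 3.61.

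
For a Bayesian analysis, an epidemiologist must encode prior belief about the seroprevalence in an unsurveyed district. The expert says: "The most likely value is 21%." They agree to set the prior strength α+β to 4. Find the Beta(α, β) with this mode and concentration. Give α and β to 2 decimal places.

For α,β > 1 the Beta mode is (α−1)/(α+β−2). With α+β = 4, the mode is (α−1)/2.
Set (α−1)/2 = 0.21 → α = 1 + 0.21·2 = 1.42.
β = 4 − α = 2.58.

α = 1.42, β = 2.58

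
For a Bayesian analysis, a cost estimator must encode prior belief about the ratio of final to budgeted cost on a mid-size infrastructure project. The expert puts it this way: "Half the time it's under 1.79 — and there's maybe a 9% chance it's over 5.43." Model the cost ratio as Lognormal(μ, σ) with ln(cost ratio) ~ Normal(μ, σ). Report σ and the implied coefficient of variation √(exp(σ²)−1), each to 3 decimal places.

If T ~ Lognormal(μ,σ) then ln T ~ Normal(μ,σ), so the p-quantile of ln T is μ + z_p·σ.
ln(1.79) = 0.5822 and ln(5.43) = 1.692; z_{0.5} = 0, z_{0.91} = 1.341.
σ = (1.692 − 0.5822)/(1.341 − (0)) = 0.828.
μ = 0.5822 − (0)·0.828 = 0.582.
CV = √(exp(σ²)−1) = √(exp(0.6851)−1) = 0.992.

σ ≈ 0.828, CV ≈ 0.992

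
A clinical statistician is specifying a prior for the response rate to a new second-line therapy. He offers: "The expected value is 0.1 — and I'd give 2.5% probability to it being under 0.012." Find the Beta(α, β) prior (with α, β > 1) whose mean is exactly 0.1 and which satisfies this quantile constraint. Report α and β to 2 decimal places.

With mean 0.1 fixed, write α = 0.1s, β = 0.9s where s = α+β.
Need P(θ < 0.012) = 0.025 under Beta(0.1s, 0.9s). Normal approximation: (q−m)/√(m(1−m)/s) ≈ z_{0.025} = -1.96, so s ≈ 0.1·0.9·(-1.96)²/(0.012−0.1)² = 44.6.
At s = 44.6: P(θ<0.012) ≈ 0.001. Adjusting to match 0.025 gives s ≈ 19.00.
So α = 0.1·19.00 ≈ 1.90, β = 0.9·19.00 ≈ 17.10.

α ≈ 1.90, β ≈ 17.10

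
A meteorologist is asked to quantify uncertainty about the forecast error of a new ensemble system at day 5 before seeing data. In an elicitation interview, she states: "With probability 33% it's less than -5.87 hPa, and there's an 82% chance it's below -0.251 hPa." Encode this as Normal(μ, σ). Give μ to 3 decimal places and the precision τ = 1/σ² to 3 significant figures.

For Normal(μ,σ), the p-quantile is μ + z_p·σ. Here z_{0.33} = -0.4399, z_{0.82} = 0.9154.
So -5.87 = μ − 0.4399σ and -0.251 = μ + 0.9154σ.
Subtracting: σ = (-0.251 − -5.87)/(0.9154 − (-0.4399)) = 4.146.
Then μ = -5.87 − (-0.4399)·4.146 = -4.046.
Precision τ = 1/σ² = 1/4.146² = 0.0582.

μ = -4.046, τ = 0.0582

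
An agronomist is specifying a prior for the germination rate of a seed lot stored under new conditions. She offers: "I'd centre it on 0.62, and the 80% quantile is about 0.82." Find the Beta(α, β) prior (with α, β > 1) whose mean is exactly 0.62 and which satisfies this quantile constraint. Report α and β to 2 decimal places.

α ≈ 2.67, β ≈ 1.64

With mean 0.62 fixed, write α = 0.62s, β = 0.38s where s = α+β.
Need P(θ < 0.82) = 0.8 under Beta(0.62s, 0.38s). Normal approximation: (q−m)/√(m(1−m)/s) ≈ z_{0.8} = 0.842, so s ≈ 0.62·0.38·(0.842)²/(0.82−0.62)² = 4.2.
At s = 4.2: P(θ<0.82) ≈ 0.795. Adjusting to match 0.8 gives s ≈ 4.31.
So α = 0.62·4.31 ≈ 2.67, β = 0.38·4.31 ≈ 1.64.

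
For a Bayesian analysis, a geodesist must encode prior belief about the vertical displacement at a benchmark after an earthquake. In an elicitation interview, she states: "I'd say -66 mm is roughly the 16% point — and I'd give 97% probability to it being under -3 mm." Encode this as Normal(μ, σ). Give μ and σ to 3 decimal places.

For Normal(μ,σ), the p-quantile is μ + z_p·σ. Here z_{0.16} = -0.9945, z_{0.97} = 1.881.
So -66 = μ − 0.9945σ and -3 = μ + 1.881σ.
Subtracting: σ = (-3 − -66)/(1.881 − (-0.9945)) = 21.911.
Then μ = -66 − (-0.9945)·21.911 = -44.210.

μ = -44.210, σ = 21.911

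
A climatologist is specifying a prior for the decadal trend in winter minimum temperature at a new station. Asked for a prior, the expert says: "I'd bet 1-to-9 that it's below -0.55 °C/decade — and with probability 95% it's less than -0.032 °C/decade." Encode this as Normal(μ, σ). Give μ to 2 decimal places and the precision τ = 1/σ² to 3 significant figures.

The p-quantile of Normal(μ,σ) is μ + z_p·σ, with z_{0.1} = -1.282 and z_{0.95} = 1.645.
Eliminate σ: μ = (z₂·x₁ − z₁·x₂)/(z₂ − z₁) = (1.645·-0.55 − (-1.282)·-0.032)/2.926 = -0.32.
Then σ = (x₂ − x₁)/(z₂ − z₁) = (-0.032 − -0.55)/2.926 = 0.18.
Precision τ = 1/σ² = 1/0.177² = 31.9.

μ = -0.32, τ = 31.9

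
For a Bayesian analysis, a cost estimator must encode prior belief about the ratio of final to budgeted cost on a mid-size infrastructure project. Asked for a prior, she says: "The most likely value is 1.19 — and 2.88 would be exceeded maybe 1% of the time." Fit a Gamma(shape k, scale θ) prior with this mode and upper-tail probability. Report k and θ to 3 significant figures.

k ≈ 7.05, θ ≈ 0.197

Gamma(k,θ) with k>1 has mode (k−1)θ, so θ = 1.19/(k−1).
Need P(X < 2.88) = 0.99 with θ tied to k this way. Start at k = 2, θ = 1.19: P(X<2.88) ≈ 0.696.
Too low — raise k to concentrate. Iterating converges to k ≈ 7.05.
Then θ = 1.19/(7.05−1) ≈ 0.197.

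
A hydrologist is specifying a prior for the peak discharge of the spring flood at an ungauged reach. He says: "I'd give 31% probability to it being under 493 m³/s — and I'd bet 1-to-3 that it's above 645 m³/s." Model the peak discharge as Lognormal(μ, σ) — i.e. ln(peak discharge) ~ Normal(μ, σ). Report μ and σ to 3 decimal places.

If T ~ Lognormal(μ,σ) then ln T ~ Normal(μ,σ), so the p-quantile of ln T is μ + z_p·σ.
ln(493) = 6.201 and ln(645) = 6.469; z_{0.31} = -0.4959, z_{0.75} = 0.6745.
σ = (6.469 − 6.201)/(0.6745 − (-0.4959)) = 0.230.
μ = 6.201 − (-0.4959)·0.230 = 6.314.

μ ≈ 6.314, σ ≈ 0.230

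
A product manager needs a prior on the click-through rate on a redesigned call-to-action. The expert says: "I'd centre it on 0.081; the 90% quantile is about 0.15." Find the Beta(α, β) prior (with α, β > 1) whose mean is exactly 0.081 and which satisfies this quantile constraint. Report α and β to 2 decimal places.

α ≈ 2.27, β ≈ 25.76

With mean 0.081 fixed, write α = 0.081s, β = 0.919s where s = α+β.
Need P(θ < 0.15) = 0.9 under Beta(0.081s, 0.919s). Normal approximation: (q−m)/√(m(1−m)/s) ≈ z_{0.9} = 1.28, so s ≈ 0.081·0.919·(1.28)²/(0.15−0.081)² = 25.7.
At s = 25.7: P(θ<0.15) ≈ 0.893. Adjusting to match 0.9 gives s ≈ 28.03.
So α = 0.081·28.03 ≈ 2.27, β = 0.919·28.03 ≈ 25.76.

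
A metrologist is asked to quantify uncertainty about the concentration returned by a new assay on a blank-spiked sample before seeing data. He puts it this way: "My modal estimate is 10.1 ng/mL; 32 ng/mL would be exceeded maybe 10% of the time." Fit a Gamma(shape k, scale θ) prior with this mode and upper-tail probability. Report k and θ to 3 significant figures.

Gamma(k,θ) with k>1 has mode (k−1)θ, so θ = 10.1/(k−1).
Need P(X < 32) = 0.9 with θ tied to k this way. Start at k = 2, θ = 10.1: P(X<32) ≈ 0.825.
Too low — raise k to concentrate. Iterating converges to k ≈ 2.42.
Then θ = 10.1/(2.42−1) ≈ 7.1.

k ≈ 2.42, θ ≈ 7.1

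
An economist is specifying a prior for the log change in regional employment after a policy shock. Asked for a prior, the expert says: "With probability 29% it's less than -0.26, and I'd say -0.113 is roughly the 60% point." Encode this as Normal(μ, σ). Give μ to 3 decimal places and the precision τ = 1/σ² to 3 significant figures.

For Normal(μ,σ), the p-quantile is μ + z_p·σ. Here z_{0.29} = -0.5534, z_{0.6} = 0.2533.
So -0.26 = μ − 0.5534σ and -0.113 = μ + 0.2533σ.
Subtracting: σ = (-0.113 − -0.26)/(0.2533 − (-0.5534)) = 0.182.
Then μ = -0.26 − (-0.5534)·0.182 = -0.159.
Precision τ = 1/σ² = 1/0.1822² = 30.1.

μ = -0.159, τ = 30.1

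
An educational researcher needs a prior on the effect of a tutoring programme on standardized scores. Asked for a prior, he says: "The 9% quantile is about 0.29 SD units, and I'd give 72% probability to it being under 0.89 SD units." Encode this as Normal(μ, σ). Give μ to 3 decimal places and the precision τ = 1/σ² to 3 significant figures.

The p-quantile of Normal(μ,σ) is μ + z_p·σ, with z_{0.09} = -1.341 and z_{0.72} = 0.5828.
Eliminate σ: μ = (z₂·x₁ − z₁·x₂)/(z₂ − z₁) = (0.5828·0.29 − (-1.341)·0.89)/1.924 = 0.708.
Then σ = (x₂ − x₁)/(z₂ − z₁) = (0.89 − 0.29)/1.924 = 0.312.
Precision τ = 1/σ² = 1/0.3119² = 10.3.

μ = 0.708, τ = 10.3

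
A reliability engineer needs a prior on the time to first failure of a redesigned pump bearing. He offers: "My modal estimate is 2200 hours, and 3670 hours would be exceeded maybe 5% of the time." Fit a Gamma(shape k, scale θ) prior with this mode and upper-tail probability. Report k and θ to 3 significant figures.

Gamma(k,θ) with k>1 has mode (k−1)θ, so θ = 2200/(k−1).
Need P(X < 3670) = 0.95 with θ tied to k this way. Start at k = 2, θ = 2200: P(X<3670) ≈ 0.497.
Too low — raise k to concentrate. Iterating converges to k ≈ 11.7.
Then θ = 2200/(11.7−1) ≈ 206.

k ≈ 11.7, θ ≈ 206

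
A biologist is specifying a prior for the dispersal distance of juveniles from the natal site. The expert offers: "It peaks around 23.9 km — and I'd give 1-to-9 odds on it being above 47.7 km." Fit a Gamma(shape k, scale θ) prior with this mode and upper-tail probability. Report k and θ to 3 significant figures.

Gamma(k,θ) with k>1 has mode (k−1)θ, so θ = 23.9/(k−1).
Need P(X < 47.7) = 0.9 with θ tied to k this way. Start at k = 2, θ = 23.9: P(X<47.7) ≈ 0.593.
Too low — raise k to concentrate. Iterating converges to k ≈ 5.01.
Then θ = 23.9/(5.01−1) ≈ 5.95.

k ≈ 5.01, θ ≈ 5.95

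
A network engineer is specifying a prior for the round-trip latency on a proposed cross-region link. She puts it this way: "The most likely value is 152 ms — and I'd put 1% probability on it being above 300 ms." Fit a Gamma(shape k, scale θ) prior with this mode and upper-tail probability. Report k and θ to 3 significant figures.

k ≈ 11.7, θ ≈ 14.3

Gamma(k,θ) with k>1 has mode (k−1)θ, so θ = 152/(k−1).
Need P(X < 300) = 0.99 with θ tied to k this way. Start at k = 2, θ = 152: P(X<300) ≈ 0.587.
Too low — raise k to concentrate. Iterating converges to k ≈ 11.7.
Then θ = 152/(11.7−1) ≈ 14.3.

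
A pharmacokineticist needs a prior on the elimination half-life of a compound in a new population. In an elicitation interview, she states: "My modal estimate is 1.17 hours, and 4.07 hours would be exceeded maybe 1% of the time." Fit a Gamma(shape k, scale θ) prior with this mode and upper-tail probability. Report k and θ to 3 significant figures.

Gamma(k,θ) with k>1 has mode (k−1)θ, so θ = 1.17/(k−1).
Need P(X < 4.07) = 0.99 with θ tied to k this way. Start at k = 2, θ = 1.17: P(X<4.07) ≈ 0.862.
Too low — raise k to concentrate. Iterating converges to k ≈ 3.79.
Then θ = 1.17/(3.79−1) ≈ 0.419.

k ≈ 3.79, θ ≈ 0.419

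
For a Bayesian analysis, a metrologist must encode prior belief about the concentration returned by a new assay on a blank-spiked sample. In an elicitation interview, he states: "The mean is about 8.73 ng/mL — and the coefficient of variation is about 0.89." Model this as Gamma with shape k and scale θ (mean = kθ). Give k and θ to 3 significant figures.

k ≈ 1.26, θ ≈ 6.92

For Gamma(k, scale θ): mean = kθ, variance = kθ², so CV = 1/√k.
CV = 0.89, hence k = 1/CV² = 1.26.
Then θ = mean/k = 8.73/1.26 = 6.92.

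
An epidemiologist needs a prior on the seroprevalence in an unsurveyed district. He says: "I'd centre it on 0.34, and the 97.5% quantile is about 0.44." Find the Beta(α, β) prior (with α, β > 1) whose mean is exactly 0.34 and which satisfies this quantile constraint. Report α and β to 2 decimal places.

α ≈ 30.85, β ≈ 59.89

With mean 0.34 fixed, write α = 0.34s, β = 0.66s where s = α+β.
Need P(θ < 0.44) = 0.975 under Beta(0.34s, 0.66s). Normal approximation: (q−m)/√(m(1−m)/s) ≈ z_{0.975} = 1.96, so s ≈ 0.34·0.66·(1.96)²/(0.44−0.34)² = 86.2.
At s = 86.2: P(θ<0.44) ≈ 0.972. Adjusting to match 0.975 gives s ≈ 90.75.
So α = 0.34·90.75 ≈ 30.85, β = 0.66·90.75 ≈ 59.89.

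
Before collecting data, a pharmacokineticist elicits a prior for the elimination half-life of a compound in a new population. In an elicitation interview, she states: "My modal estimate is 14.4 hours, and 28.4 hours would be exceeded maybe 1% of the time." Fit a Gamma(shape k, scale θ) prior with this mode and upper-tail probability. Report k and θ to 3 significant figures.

k ≈ 11.7, θ ≈ 1.35

Gamma(k,θ) with k>1 has mode (k−1)θ, so θ = 14.4/(k−1).
Need P(X < 28.4) = 0.99 with θ tied to k this way. Start at k = 2, θ = 14.4: P(X<28.4) ≈ 0.586.
Too low — raise k to concentrate. Iterating converges to k ≈ 11.7.
Then θ = 14.4/(11.7−1) ≈ 1.35.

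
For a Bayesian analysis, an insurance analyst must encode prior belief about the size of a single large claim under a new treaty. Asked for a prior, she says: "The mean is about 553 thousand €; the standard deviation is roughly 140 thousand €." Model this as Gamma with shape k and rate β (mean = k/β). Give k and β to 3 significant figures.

k ≈ 15.6, β ≈ 0.0282

For Gamma(k, rate β): mean = k/β, variance = k/β², so CV = 1/√k.
CV = SD/mean = 140/553 = 0.2532, hence k = 1/CV² = 15.6.
Then β = k/mean = 15.6/553 = 0.0282.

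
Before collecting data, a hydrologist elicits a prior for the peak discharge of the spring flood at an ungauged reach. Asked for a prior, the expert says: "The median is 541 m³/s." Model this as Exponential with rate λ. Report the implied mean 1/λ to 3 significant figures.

mean ≈ 780 m³/s

Exponential median = ln 2 / λ, so λ = ln 2 / 541.0 = 0.00128.
Mean = 1/λ = 780 m³/s.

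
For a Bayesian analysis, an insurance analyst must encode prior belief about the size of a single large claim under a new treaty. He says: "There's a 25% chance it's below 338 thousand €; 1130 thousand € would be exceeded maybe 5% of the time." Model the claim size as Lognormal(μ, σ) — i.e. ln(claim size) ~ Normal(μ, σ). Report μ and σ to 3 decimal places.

If T ~ Lognormal(μ,σ) then ln T ~ Normal(μ,σ), so the p-quantile of ln T is μ + z_p·σ.
ln(338) = 5.823 and ln(1130) = 7.03; z_{0.25} = -0.6745, z_{0.95} = 1.645.
σ = (7.03 − 5.823)/(1.645 − (-0.6745)) = 0.520.
μ = 5.823 − (-0.6745)·0.520 = 6.174.

μ ≈ 6.174, σ ≈ 0.520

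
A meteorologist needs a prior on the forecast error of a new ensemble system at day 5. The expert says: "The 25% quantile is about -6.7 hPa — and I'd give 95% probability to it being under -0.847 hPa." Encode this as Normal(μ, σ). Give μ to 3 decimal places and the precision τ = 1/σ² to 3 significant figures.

μ = -4.998, τ = 0.157

For Normal(μ,σ), the p-quantile is μ + z_p·σ. Here z_{0.25} = -0.6745, z_{0.95} = 1.645.
So -6.7 = μ − 0.6745σ and -0.847 = μ + 1.645σ.
Subtracting: σ = (-0.847 − -6.7)/(1.645 − (-0.6745)) = 2.524.
Then μ = -6.7 − (-0.6745)·2.524 = -4.998.
Precision τ = 1/σ² = 1/2.524² = 0.157.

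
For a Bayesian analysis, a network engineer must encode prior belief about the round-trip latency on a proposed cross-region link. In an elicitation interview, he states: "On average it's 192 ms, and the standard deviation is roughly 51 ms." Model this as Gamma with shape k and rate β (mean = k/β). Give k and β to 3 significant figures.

k ≈ 14.2, β ≈ 0.0738

For Gamma(k, rate β): mean = k/β, variance = k/β², so CV = 1/√k.
CV = SD/mean = 51/192 = 0.2656, hence k = 1/CV² = 14.2.
Then β = k/mean = 14.2/192 = 0.0738.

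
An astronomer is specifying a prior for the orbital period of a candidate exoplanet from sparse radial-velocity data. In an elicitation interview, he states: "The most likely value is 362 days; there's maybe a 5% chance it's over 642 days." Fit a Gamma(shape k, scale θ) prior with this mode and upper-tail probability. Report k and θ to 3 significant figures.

Gamma(k,θ) with k>1 has mode (k−1)θ, so θ = 362/(k−1).
Need P(X < 642) = 0.95 with θ tied to k this way. Start at k = 2, θ = 362: P(X<642) ≈ 0.529.
Too low — raise k to concentrate. Iterating converges to k ≈ 9.49.
Then θ = 362/(9.49−1) ≈ 42.6.

k ≈ 9.49, θ ≈ 42.6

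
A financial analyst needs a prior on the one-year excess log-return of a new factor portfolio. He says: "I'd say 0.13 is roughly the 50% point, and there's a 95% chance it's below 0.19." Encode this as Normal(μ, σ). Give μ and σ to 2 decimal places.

The p-quantile of Normal(μ,σ) is μ + z_p·σ, with z_{0.5} = 0 and z_{0.95} = 1.645.
Eliminate σ: μ = (z₂·x₁ − z₁·x₂)/(z₂ − z₁) = (1.645·0.13 − (0)·0.19)/1.645 = 0.13.
Then σ = (x₂ − x₁)/(z₂ − z₁) = (0.19 − 0.13)/1.645 = 0.04.

μ = 0.13, σ = 0.04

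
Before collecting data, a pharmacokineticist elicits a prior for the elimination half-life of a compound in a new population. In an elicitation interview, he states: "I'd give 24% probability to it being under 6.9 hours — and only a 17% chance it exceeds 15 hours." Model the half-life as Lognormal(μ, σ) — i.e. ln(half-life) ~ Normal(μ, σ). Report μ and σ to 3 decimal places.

If T ~ Lognormal(μ,σ) then ln T ~ Normal(μ,σ), so the p-quantile of ln T is μ + z_p·σ.
ln(6.9) = 1.932 and ln(15) = 2.708; z_{0.24} = -0.7063, z_{0.83} = 0.9542.
σ = (2.708 − 1.932)/(0.9542 − (-0.7063)) = 0.468.
μ = 1.932 − (-0.7063)·0.468 = 2.262.

μ ≈ 2.262, σ ≈ 0.468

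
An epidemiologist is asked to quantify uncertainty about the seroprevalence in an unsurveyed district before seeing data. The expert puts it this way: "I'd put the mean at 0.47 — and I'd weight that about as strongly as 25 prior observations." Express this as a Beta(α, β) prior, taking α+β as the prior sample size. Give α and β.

α = 11.75, β = 13.25

Under the effective-sample-size interpretation, Beta(α, β) has prior mean α/(α+β) and prior sample size α+β.
So α+β = 25 and α/(α+β) = 0.47, giving α = 0.47·25 = 11.75 and β = 25 − 11.75 = 13.25.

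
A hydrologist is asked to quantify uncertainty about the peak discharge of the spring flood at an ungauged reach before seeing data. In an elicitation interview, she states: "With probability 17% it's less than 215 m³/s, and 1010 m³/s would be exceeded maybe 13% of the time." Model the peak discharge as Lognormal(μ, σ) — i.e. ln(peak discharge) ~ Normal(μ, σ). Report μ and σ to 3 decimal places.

If T ~ Lognormal(μ,σ) then ln T ~ Normal(μ,σ), so the p-quantile of ln T is μ + z_p·σ.
ln(215) = 5.371 and ln(1010) = 6.918; z_{0.17} = -0.9542, z_{0.87} = 1.126.
σ = (6.918 − 5.371)/(1.126 − (-0.9542)) = 0.744.
μ = 5.371 − (-0.9542)·0.744 = 6.080.

μ ≈ 6.080, σ ≈ 0.744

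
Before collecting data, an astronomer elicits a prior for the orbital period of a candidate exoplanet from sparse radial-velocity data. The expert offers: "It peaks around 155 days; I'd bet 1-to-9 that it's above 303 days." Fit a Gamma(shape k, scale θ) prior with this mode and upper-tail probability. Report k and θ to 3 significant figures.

k ≈ 5.26, θ ≈ 36.4

Gamma(k,θ) with k>1 has mode (k−1)θ, so θ = 155/(k−1).
Need P(X < 303) = 0.9 with θ tied to k this way. Start at k = 2, θ = 155: P(X<303) ≈ 0.582.
Too low — raise k to concentrate. Iterating converges to k ≈ 5.26.
Then θ = 155/(5.26−1) ≈ 36.4.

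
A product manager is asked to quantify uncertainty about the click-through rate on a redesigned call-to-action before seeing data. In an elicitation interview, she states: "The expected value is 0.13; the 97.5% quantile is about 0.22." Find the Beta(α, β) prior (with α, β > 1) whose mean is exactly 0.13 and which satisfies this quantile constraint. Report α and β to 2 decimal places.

With mean 0.13 fixed, write α = 0.13s, β = 0.87s where s = α+β.
Need P(θ < 0.22) = 0.975 under Beta(0.13s, 0.87s). Normal approximation: (q−m)/√(m(1−m)/s) ≈ z_{0.975} = 1.96, so s ≈ 0.13·0.87·(1.96)²/(0.22−0.13)² = 53.6.
At s = 53.6: P(θ<0.22) ≈ 0.962. Adjusting to match 0.975 gives s ≈ 66.45.
So α = 0.13·66.45 ≈ 8.64, β = 0.87·66.45 ≈ 57.81.

α ≈ 8.64, β ≈ 57.81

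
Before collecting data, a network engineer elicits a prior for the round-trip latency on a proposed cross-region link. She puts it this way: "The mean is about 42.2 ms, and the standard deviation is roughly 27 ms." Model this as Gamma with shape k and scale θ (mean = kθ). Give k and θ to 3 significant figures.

For Gamma(k, scale θ): mean = kθ, variance = kθ², so CV = 1/√k.
CV = SD/mean = 27/42.2 = 0.6398, hence k = 1/CV² = 2.44.
Then θ = mean/k = 42.2/2.44 = 17.3.

k ≈ 2.44, θ ≈ 17.3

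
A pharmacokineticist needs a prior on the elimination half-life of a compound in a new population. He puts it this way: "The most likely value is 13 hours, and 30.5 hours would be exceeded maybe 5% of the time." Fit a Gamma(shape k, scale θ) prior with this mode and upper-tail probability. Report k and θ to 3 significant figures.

Gamma(k,θ) with k>1 has mode (k−1)θ, so θ = 13/(k−1).
Need P(X < 30.5) = 0.95 with θ tied to k this way. Start at k = 2, θ = 13: P(X<30.5) ≈ 0.680.
Too low — raise k to concentrate. Iterating converges to k ≈ 4.76.
Then θ = 13/(4.76−1) ≈ 3.46.

k ≈ 4.76, θ ≈ 3.46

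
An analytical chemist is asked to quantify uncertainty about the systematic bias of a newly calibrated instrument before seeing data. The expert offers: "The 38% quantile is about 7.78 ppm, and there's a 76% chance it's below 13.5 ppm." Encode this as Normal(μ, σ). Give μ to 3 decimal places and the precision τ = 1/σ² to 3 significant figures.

μ = 9.507, τ = 0.0313

For Normal(μ,σ), the p-quantile is μ + z_p·σ. Here z_{0.38} = -0.3055, z_{0.76} = 0.7063.
So 7.78 = μ − 0.3055σ and 13.5 = μ + 0.7063σ.
Subtracting: σ = (13.5 − 7.78)/(0.7063 − (-0.3055)) = 5.653.
Then μ = 7.78 − (-0.3055)·5.653 = 9.507.
Precision τ = 1/σ² = 1/5.653² = 0.0313.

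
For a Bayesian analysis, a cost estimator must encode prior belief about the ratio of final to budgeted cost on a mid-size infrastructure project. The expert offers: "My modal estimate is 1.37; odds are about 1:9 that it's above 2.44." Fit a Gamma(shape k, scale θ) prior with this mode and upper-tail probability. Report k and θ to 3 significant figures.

Gamma(k,θ) with k>1 has mode (k−1)θ, so θ = 1.37/(k−1).
Need P(X < 2.44) = 0.9 with θ tied to k this way. Start at k = 2, θ = 1.37: P(X<2.44) ≈ 0.531.
Too low — raise k to concentrate. Iterating converges to k ≈ 6.71.
Then θ = 1.37/(6.71−1) ≈ 0.24.

k ≈ 6.71, θ ≈ 0.24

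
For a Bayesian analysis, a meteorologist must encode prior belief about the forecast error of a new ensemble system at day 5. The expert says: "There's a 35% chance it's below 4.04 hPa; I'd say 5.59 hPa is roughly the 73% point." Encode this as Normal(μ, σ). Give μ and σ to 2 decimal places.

The p-quantile of Normal(μ,σ) is μ + z_p·σ, with z_{0.35} = -0.3853 and z_{0.73} = 0.6128.
Eliminate σ: μ = (z₂·x₁ − z₁·x₂)/(z₂ − z₁) = (0.6128·4.04 − (-0.3853)·5.59)/0.9981 = 4.64.
Then σ = (x₂ − x₁)/(z₂ − z₁) = (5.59 − 4.04)/0.9981 = 1.55.

μ = 4.64, σ = 1.55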